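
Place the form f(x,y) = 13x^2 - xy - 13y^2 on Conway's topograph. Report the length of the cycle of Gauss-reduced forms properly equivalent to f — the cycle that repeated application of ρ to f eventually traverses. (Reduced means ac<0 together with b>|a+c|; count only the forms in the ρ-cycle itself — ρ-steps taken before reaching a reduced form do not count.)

D = 677, ⌊√D⌋ = 26
descent: ρ → (-13,1,13)  [lands on river]
river: ρ → (13,25,-1)
river: ρ → (-1,25,13)
river: ρ → (13,1,-13)
river: ρ → (-13,25,1)
river: ρ → (1,25,-13)
ρ-cycle length = 6 (tail of 1 descent step not counted)

6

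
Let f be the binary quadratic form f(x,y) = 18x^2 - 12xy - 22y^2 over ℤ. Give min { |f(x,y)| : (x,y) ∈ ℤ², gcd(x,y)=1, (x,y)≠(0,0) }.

descent: ρ → (-22,12,18)  [lands on river]
river: ρ → (18,24,-16)
river: ρ → (-16,40,2)
river: ρ → (2,40,-16)
river: ρ → (-16,24,18)
river: ρ → (18,12,-22)
river: ρ → (-22,32,8)
river: ρ → (8,32,-22)
closes: descent 1, river 8
min |a| on river = 2

2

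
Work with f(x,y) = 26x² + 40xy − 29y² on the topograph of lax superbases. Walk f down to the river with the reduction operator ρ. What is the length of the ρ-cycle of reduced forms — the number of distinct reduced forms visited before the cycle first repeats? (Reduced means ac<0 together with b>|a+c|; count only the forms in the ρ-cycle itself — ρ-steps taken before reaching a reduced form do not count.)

D = 4616, ⌊√D⌋ = 67
river: ρ → (-29,18,37)
river: ρ → (37,56,-10)
river: ρ → (-10,64,13)
river: ρ → (13,66,-5)
river: ρ → (-5,64,26)
river: ρ → (26,40,-29)
ρ-cycle length = 6 (tail of 0 descent steps not counted)

6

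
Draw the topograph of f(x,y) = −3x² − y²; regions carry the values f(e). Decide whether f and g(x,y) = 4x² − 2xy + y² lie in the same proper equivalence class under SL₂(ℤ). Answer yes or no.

D₁ = -12, D₂ = -12
f is negative-definite; reduce −f:
−f: flip: (3,0,1)→(1,0,3)
−f: reduced (well bottom): (1,0,3) with a≤c, −a<b≤a
flip sign back: reduced form of f is (-1,0,-3)
g: flip: (4,-2,1)→(1,2,4)
g: translate: b→0 (≡2 mod 2), so (1,2,4)→(1,0,3)
g: reduced (well bottom): (1,0,3) with a≤c, −a<b≤a
reduced forms (-1, 0, -3) vs (1, 0, 3) ⇒ inequivalent

no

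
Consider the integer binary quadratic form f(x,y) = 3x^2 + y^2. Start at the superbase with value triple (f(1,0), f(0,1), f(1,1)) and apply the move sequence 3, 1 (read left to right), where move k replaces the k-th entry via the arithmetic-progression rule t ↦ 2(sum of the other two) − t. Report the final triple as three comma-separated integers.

start (3,1,4) = (f(1,0),f(0,1),f(1,1))
replace slot 3: 2·(3+1) − 4 = 4 → (3,1,4)
replace slot 1: 2·(1+4) − 3 = 7 → (7,1,4)

7,1,4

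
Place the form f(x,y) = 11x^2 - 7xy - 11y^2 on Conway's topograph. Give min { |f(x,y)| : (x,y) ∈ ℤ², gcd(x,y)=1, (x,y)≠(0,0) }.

descent: ρ → (-11,7,11)  [lands on river]
river: ρ → (11,15,-7)
river: ρ → (-7,13,13)
river: ρ → (13,13,-7)
river: ρ → (-7,15,11)
river: ρ → (11,7,-11)
river: ρ → (-11,15,7)
river: ρ → (7,13,-13)
river: ρ → (-13,13,7)
river: ρ → (7,15,-11)
closes: descent 1, river 10
min |a| on river = 7

7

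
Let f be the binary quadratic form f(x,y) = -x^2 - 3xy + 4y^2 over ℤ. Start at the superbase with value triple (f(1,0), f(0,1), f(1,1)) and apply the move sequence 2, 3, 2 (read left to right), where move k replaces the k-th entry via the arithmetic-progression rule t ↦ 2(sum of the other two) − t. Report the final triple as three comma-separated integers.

start (-1,4,0) = (f(1,0),f(0,1),f(1,1))
replace slot 2: 2·((-1)+0) − 4 = -6 → (-1,-6,0)
replace slot 3: 2·((-1)+(-6)) − 0 = -14 → (-1,-6,-14)
replace slot 2: 2·((-1)+(-14)) − (-6) = -24 → (-1,-24,-14)

-1,-24,-14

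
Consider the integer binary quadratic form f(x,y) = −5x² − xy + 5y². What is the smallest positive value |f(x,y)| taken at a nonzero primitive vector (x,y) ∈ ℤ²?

descent: ρ → (5,1,-5)  [lands on river]
river: ρ → (-5,9,1)
river: ρ → (1,9,-5)
river: ρ → (-5,1,5)
river: ρ → (5,9,-1)
river: ρ → (-1,9,5)
closes: descent 1, river 6
min |a| on river = 1

1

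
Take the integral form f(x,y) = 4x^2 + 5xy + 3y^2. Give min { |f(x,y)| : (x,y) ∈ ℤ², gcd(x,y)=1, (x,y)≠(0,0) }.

translate: b→-3 (≡5 mod 8), so (4,5,3)→(4,-3,2)
flip: (4,-3,2)→(2,3,4)
translate: b→-1 (≡3 mod 4), so (2,3,4)→(2,-1,3)
reduced (well bottom): (2,-1,3) with a≤c, −a<b≤a
well minimum = a = 2

2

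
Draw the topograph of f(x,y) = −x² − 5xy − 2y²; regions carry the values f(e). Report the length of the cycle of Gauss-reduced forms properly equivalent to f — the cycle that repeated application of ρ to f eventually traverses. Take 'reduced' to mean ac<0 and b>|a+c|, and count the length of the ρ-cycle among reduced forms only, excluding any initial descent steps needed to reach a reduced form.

D = 17, ⌊√D⌋ = 4
descent: ρ → (-2,1,2)  [lands on river]
river: ρ → (2,3,-1)
river: ρ → (-1,3,2)
river: ρ → (2,1,-2)
river: ρ → (-2,3,1)
river: ρ → (1,3,-2)
ρ-cycle length = 6 (tail of 1 descent step not counted)

6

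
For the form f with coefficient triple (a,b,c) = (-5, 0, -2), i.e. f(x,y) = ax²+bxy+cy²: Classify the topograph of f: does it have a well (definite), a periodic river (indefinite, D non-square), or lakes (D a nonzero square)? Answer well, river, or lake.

D = b²−4ac = 0² − 4·(-5)·(-2) = -40
D < 0 ⇒ definite ⇒ every region one sign ⇒ single well

well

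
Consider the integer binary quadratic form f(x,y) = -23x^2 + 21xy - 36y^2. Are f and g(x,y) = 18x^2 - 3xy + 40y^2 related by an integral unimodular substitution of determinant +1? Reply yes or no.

D₁ = -2871, D₂ = -2871
f is negative-definite; reduce −f:
−f: reduced (well bottom): (23,-21,36) with a≤c, −a<b≤a
flip sign back: reduced form of f is (-23,21,-36)
g: reduced (well bottom): (18,-3,40) with a≤c, −a<b≤a
reduced forms (-23, 21, -36) vs (18, -3, 40) ⇒ inequivalent

no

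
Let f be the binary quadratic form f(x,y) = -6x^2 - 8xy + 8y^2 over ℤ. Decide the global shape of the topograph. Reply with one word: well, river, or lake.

D = b²−4ac = (-8)² − 4·(-6)·8 = 256
D = 16² is a perfect square ⇒ form factors over ℤ ⇒ lakes

lake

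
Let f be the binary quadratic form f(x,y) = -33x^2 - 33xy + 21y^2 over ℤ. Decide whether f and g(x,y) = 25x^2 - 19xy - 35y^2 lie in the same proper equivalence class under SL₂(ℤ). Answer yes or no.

D₁ = 3861, D₂ = 3861
river cycle of f (length 6): (21, 33, -33), (-33, 33, 21), (21, 51, -15), (-15, 39, 39), (39, 39, -15), (-15, 51, 21)
river cycle of g (length 16): (-35, 19, 25), (25, 31, -29), (-29, 27, 27), (27, 27, -29), (-29, 31, 25), (25, 19, -35), (-35, 51, 9), (9, 57, -17), (-17, 45, 27), (27, 9, -35), … (6 more)
cycles differ ⇒ inequivalent

no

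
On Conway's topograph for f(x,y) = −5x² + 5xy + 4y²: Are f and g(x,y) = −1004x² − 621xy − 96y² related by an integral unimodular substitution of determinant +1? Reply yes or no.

D₁ = 105, D₂ = 105
river cycle of f (length 6): (4, 3, -6), (-6, 9, 1), (1, 9, -6), (-6, 3, 4), (4, 5, -5), (-5, 5, 4)
river cycle of g (length 6): (-5, 5, 4), (4, 3, -6), (-6, 9, 1), (1, 9, -6), (-6, 3, 4), (4, 5, -5)
cycles coincide ⇒ equivalent

yes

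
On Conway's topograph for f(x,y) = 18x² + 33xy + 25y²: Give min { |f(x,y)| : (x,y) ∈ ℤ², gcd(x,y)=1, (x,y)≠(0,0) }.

translate: b→-3 (≡33 mod 36), so (18,33,25)→(18,-3,10)
flip: (18,-3,10)→(10,3,18)
reduced (well bottom): (10,3,18) with a≤c, −a<b≤a
well minimum = a = 10

10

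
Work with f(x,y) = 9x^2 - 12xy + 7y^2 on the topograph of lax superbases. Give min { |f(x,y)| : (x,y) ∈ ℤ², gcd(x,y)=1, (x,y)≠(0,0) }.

translate: b→6 (≡-12 mod 18), so (9,-12,7)→(9,6,4)
flip: (9,6,4)→(4,-6,9)
translate: b→2 (≡-6 mod 8), so (4,-6,9)→(4,2,7)
reduced (well bottom): (4,2,7) with a≤c, −a<b≤a
well minimum = a = 4

4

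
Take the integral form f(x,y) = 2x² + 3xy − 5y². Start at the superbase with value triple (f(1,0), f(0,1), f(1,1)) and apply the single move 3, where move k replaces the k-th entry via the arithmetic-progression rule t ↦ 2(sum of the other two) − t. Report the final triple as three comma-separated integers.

start (2,-5,0) = (f(1,0),f(0,1),f(1,1))
replace slot 3: 2·(2+(-5)) − 0 = -6 → (2,-5,-6)

2,-5,-6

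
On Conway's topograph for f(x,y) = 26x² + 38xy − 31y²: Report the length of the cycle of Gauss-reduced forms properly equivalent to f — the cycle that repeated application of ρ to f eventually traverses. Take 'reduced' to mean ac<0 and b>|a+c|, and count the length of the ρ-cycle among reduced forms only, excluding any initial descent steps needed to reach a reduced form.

D = 4668, ⌊√D⌋ = 68
river: ρ → (-31,24,33)
river: ρ → (33,42,-22)
river: ρ → (-22,46,29)
river: ρ → (29,12,-39)
river: ρ → (-39,66,2)
river: ρ → (2,66,-39)
river: ρ → (-39,12,29)
river: ρ → (29,46,-22)
river: ρ → (-22,42,33)
river: ρ → (33,24,-31)
river: ρ → (-31,38,26)
river: ρ → (26,66,-3)
river: ρ → (-3,66,26)
river: ρ → (26,38,-31)
ρ-cycle length = 14 (tail of 0 descent steps not counted)

14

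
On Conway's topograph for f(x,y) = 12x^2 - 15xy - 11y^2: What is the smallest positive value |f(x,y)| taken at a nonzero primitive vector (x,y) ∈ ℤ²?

descent: ρ → (-11,15,12)  [lands on river]
river: ρ → (12,9,-14)
river: ρ → (-14,19,7)
river: ρ → (7,23,-8)
river: ρ → (-8,25,4)
river: ρ → (4,23,-14)
river: ρ → (-14,5,13)
river: ρ → (13,21,-6)
river: ρ → (-6,27,1)
river: ρ → (1,27,-6)
river: ρ → (-6,21,13)
river: ρ → (13,5,-14)
river: ρ → (-14,23,4)
river: ρ → (4,25,-8)
river: ρ → (-8,23,7)
river: ρ → (7,19,-14)
river: ρ → (-14,9,12)
river: ρ → (12,15,-11)
river: ρ → (-11,7,16)
river: ρ → (16,25,-2)
river: ρ → (-2,27,3)
river: ρ → (3,27,-2)
river: ρ → (-2,25,16)
river: ρ → (16,7,-11)
closes: descent 1, river 24
min |a| on river = 1

1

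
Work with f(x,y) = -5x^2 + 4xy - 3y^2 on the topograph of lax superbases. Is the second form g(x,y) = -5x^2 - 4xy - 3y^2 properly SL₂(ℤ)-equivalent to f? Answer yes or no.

D₁ = -44, D₂ = -44
f is negative-definite; reduce −f:
−f: flip: (5,-4,3)→(3,4,5)
−f: translate: b→-2 (≡4 mod 6), so (3,4,5)→(3,-2,4)
−f: reduced (well bottom): (3,-2,4) with a≤c, −a<b≤a
flip sign back: reduced form of f is (-3,2,-4)
g is negative-definite; reduce −g:
−g: flip: (5,4,3)→(3,-4,5)
−g: translate: b→2 (≡-4 mod 6), so (3,-4,5)→(3,2,4)
−g: reduced (well bottom): (3,2,4) with a≤c, −a<b≤a
flip sign back: reduced form of g is (-3,-2,-4)
reduced forms (-3, 2, -4) vs (-3, -2, -4) ⇒ inequivalent

no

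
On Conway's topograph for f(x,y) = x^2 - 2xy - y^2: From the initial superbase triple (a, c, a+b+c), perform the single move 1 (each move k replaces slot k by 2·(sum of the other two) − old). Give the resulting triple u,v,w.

start (1,-1,-2) = (f(1,0),f(0,1),f(1,1))
replace slot 1: 2·((-1)+(-2)) − 1 = -7 → (-7,-1,-2)

-7,-1,-2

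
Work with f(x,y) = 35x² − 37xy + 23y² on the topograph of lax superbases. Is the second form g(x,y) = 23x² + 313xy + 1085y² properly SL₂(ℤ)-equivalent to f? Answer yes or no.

D₁ = -1851, D₂ = -1851
f: translate: b→33 (≡-37 mod 70), so (35,-37,23)→(35,33,21)
f: flip: (35,33,21)→(21,-33,35)
f: translate: b→9 (≡-33 mod 42), so (21,-33,35)→(21,9,23)
f: reduced (well bottom): (21,9,23) with a≤c, −a<b≤a
g: translate: b→-9 (≡313 mod 46), so (23,313,1085)→(23,-9,21)
g: flip: (23,-9,21)→(21,9,23)
g: reduced (well bottom): (21,9,23) with a≤c, −a<b≤a
reduced forms (21, 9, 23) vs (21, 9, 23) ⇒ equivalent

yes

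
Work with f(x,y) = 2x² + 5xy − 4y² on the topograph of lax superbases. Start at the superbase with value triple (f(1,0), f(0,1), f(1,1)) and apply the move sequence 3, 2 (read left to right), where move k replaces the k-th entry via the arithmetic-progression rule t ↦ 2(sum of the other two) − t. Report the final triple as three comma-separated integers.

start (2,-4,3) = (f(1,0),f(0,1),f(1,1))
replace slot 3: 2·(2+(-4)) − 3 = -7 → (2,-4,-7)
replace slot 2: 2·(2+(-7)) − (-4) = -6 → (2,-6,-7)

2,-6,-7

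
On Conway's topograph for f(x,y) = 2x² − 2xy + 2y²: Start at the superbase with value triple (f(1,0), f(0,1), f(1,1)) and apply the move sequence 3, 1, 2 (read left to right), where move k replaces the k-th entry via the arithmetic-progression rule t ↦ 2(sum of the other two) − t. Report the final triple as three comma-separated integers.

start (2,2,2) = (f(1,0),f(0,1),f(1,1))
replace slot 3: 2·(2+2) − 2 = 6 → (2,2,6)
replace slot 1: 2·(2+6) − 2 = 14 → (14,2,6)
replace slot 2: 2·(14+6) − 2 = 38 → (14,38,6)

14,38,6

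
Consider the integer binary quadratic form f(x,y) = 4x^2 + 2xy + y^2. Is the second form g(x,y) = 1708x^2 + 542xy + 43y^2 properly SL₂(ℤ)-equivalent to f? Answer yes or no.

D₁ = -12, D₂ = -12
f: flip: (4,2,1)→(1,-2,4)
f: translate: b→0 (≡-2 mod 2), so (1,-2,4)→(1,0,3)
f: reduced (well bottom): (1,0,3) with a≤c, −a<b≤a
g: flip: (1708,542,43)→(43,-542,1708)
g: translate: b→-26 (≡-542 mod 86), so (43,-542,1708)→(43,-26,4)
g: flip: (43,-26,4)→(4,26,43)
g: translate: b→2 (≡26 mod 8), so (4,26,43)→(4,2,1)
g: flip: (4,2,1)→(1,-2,4)
g: translate: b→0 (≡-2 mod 2), so (1,-2,4)→(1,0,3)
g: reduced (well bottom): (1,0,3) with a≤c, −a<b≤a
reduced forms (1, 0, 3) vs (1, 0, 3) ⇒ equivalent

yes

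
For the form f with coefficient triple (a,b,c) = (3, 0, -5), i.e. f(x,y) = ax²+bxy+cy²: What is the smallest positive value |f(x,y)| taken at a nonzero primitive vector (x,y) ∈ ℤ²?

descent: ρ → (-5,0,3)
descent: ρ → (3,6,-2)  [lands on river]
river: ρ → (-2,6,3)
closes: descent 2, river 2
min |a| on river = 2

2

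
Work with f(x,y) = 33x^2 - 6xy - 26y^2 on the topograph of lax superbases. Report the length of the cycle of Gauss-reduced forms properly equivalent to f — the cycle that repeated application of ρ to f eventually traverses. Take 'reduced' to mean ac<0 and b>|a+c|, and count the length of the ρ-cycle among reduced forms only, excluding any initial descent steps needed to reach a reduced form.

D = 3468, ⌊√D⌋ = 58
descent: ρ → (-26,58,1)  [lands on river]
river: ρ → (1,58,-26)
river: ρ → (-26,46,13)
river: ρ → (13,58,-2)
river: ρ → (-2,58,13)
river: ρ → (13,46,-26)
ρ-cycle length = 6 (tail of 1 descent step not counted)

6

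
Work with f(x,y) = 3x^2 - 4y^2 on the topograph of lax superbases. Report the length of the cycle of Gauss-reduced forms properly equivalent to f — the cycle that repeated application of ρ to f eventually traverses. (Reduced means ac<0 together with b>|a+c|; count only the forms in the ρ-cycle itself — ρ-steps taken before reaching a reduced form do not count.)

D = 48, ⌊√D⌋ = 6
descent: ρ → (-4,0,3)
descent: ρ → (3,6,-1)  [lands on river]
river: ρ → (-1,6,3)
ρ-cycle length = 2 (tail of 2 descent steps not counted)

2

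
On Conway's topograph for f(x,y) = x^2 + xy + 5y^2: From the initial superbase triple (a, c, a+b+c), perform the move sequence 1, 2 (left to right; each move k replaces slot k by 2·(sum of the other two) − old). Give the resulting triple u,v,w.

start (1,5,7) = (f(1,0),f(0,1),f(1,1))
replace slot 1: 2·(5+7) − 1 = 23 → (23,5,7)
replace slot 2: 2·(23+7) − 5 = 55 → (23,55,7)

23,55,7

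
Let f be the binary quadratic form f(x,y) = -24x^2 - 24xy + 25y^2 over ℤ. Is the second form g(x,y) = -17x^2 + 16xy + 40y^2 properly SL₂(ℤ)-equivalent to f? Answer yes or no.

D₁ = 2976, D₂ = 2976
river cycle of f (length 10): (25, 24, -24), (-24, 24, 25), (25, 26, -23), (-23, 20, 28), (28, 36, -15), (-15, 54, 1), (1, 54, -15), (-15, 36, 28), (28, 20, -23), (-23, 26, 25)
river cycle of g (length 6): (-17, 50, 7), (7, 48, -24), (-24, 48, 7), (7, 50, -17), (-17, 52, 4), (4, 52, -17)
cycles differ ⇒ inequivalent

no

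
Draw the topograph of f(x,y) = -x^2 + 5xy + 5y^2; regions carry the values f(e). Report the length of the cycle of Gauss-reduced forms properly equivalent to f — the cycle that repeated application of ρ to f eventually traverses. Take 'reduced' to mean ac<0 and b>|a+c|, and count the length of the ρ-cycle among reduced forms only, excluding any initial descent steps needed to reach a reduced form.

D = 45, ⌊√D⌋ = 6
river: ρ → (5,5,-1)
river: ρ → (-1,5,5)
ρ-cycle length = 2 (tail of 0 descent steps not counted)

2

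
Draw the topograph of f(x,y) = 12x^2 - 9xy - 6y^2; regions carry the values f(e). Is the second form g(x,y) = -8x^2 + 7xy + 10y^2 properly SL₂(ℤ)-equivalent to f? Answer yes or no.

D₁ = 369, D₂ = 369
river cycle of f (length 10): (-6, 9, 12), (12, 15, -3), (-3, 15, 12), (12, 9, -6), (-6, 15, 6), (6, 9, -12), (-12, 15, 3), (3, 15, -12), (-12, 9, 6), (6, 15, -6)
river cycle of g (length 16): (10, 13, -5), (-5, 17, 4), (4, 15, -9), (-9, 3, 10), (10, 17, -2), (-2, 19, 1), (1, 19, -2), (-2, 17, 10), (10, 3, -9), (-9, 15, 4), … (6 more)
cycles differ ⇒ inequivalent

no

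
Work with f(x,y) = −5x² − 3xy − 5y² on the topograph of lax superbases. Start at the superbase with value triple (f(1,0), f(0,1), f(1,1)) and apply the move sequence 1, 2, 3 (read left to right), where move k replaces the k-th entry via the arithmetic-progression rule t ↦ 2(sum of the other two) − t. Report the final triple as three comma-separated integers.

start (-5,-5,-13) = (f(1,0),f(0,1),f(1,1))
replace slot 1: 2·((-5)+(-13)) − (-5) = -31 → (-31,-5,-13)
replace slot 2: 2·((-31)+(-13)) − (-5) = -83 → (-31,-83,-13)
replace slot 3: 2·((-31)+(-83)) − (-13) = -215 → (-31,-83,-215)

-31,-83,-215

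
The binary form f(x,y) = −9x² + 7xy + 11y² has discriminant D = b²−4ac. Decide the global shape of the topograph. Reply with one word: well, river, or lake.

D = b²−4ac = 7² − 4·(-9)·11 = 445
D > 0 non-square ⇒ indefinite ⇒ periodic river

river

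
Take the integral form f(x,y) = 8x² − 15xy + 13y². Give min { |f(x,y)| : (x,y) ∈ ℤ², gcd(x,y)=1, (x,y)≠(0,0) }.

translate: b→1 (≡-15 mod 16), so (8,-15,13)→(8,1,6)
flip: (8,1,6)→(6,-1,8)
reduced (well bottom): (6,-1,8) with a≤c, −a<b≤a
well minimum = a = 6

6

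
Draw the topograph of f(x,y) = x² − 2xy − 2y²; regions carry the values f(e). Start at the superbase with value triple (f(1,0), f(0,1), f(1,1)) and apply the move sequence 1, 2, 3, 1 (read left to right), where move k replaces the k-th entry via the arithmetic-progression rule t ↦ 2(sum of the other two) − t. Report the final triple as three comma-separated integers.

start (1,-2,-3) = (f(1,0),f(0,1),f(1,1))
replace slot 1: 2·((-2)+(-3)) − 1 = -11 → (-11,-2,-3)
replace slot 2: 2·((-11)+(-3)) − (-2) = -26 → (-11,-26,-3)
replace slot 3: 2·((-11)+(-26)) − (-3) = -71 → (-11,-26,-71)
replace slot 1: 2·((-26)+(-71)) − (-11) = -183 → (-183,-26,-71)

-183,-26,-71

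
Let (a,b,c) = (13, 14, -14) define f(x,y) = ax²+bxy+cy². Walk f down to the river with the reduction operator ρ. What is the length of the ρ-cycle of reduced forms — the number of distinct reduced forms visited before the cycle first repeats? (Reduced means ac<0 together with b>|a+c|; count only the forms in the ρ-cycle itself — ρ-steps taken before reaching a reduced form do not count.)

D = 924, ⌊√D⌋ = 30
river: ρ → (-14,14,13)
river: ρ → (13,12,-15)
river: ρ → (-15,18,10)
river: ρ → (10,22,-11)
river: ρ → (-11,22,10)
river: ρ → (10,18,-15)
river: ρ → (-15,12,13)
river: ρ → (13,14,-14)
ρ-cycle length = 8 (tail of 0 descent steps not counted)

8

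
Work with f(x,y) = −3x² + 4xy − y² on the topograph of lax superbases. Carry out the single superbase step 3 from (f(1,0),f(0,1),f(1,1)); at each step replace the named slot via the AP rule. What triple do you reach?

start (-3,-1,0) = (f(1,0),f(0,1),f(1,1))
replace slot 3: 2·((-3)+(-1)) − 0 = -8 → (-3,-1,-8)

-3,-1,-8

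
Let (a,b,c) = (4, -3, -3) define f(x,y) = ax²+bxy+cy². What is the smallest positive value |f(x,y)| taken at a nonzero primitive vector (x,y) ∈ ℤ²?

descent: ρ → (-3,3,4)  [lands on river]
river: ρ → (4,5,-2)
river: ρ → (-2,7,1)
river: ρ → (1,7,-2)
river: ρ → (-2,5,4)
river: ρ → (4,3,-3)
closes: descent 1, river 6
min |a| on river = 1

1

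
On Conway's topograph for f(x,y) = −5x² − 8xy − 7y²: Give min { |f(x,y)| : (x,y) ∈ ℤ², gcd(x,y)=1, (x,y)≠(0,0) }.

translate: b→-2 (≡8 mod 10), so (5,8,7)→(5,-2,4)
flip: (5,-2,4)→(4,2,5)
reduced (well bottom): (4,2,5) with a≤c, −a<b≤a
well minimum |f| = |-4| = 4 (negative-definite)

4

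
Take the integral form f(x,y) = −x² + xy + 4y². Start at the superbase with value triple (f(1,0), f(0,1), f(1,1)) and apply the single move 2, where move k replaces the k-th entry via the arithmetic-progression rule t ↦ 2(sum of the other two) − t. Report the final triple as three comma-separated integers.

start (-1,4,4) = (f(1,0),f(0,1),f(1,1))
replace slot 2: 2·((-1)+4) − 4 = 2 → (-1,2,4)

-1,2,4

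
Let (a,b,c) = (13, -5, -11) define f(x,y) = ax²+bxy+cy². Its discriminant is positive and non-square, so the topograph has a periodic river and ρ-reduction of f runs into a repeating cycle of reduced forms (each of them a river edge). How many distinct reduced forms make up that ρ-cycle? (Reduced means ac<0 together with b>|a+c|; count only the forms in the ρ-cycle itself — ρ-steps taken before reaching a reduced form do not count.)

D = 597, ⌊√D⌋ = 24
descent: ρ → (-11,5,13)  [lands on river]
river: ρ → (13,21,-3)
river: ρ → (-3,21,13)
river: ρ → (13,5,-11)
river: ρ → (-11,17,7)
river: ρ → (7,11,-17)
river: ρ → (-17,23,1)
river: ρ → (1,23,-17)
river: ρ → (-17,11,7)
river: ρ → (7,17,-11)
ρ-cycle length = 10 (tail of 1 descent step not counted)

10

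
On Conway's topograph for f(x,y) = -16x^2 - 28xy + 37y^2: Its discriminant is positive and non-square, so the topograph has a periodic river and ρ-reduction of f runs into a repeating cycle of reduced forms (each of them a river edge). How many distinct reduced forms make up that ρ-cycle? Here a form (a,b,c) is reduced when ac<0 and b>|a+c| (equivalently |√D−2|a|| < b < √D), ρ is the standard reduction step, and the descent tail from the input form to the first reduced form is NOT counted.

D = 3152, ⌊√D⌋ = 56
descent: ρ → (37,28,-16)  [lands on river]
river: ρ → (-16,36,29)
river: ρ → (29,22,-23)
river: ρ → (-23,24,28)
river: ρ → (28,32,-19)
river: ρ → (-19,44,16)
river: ρ → (16,52,-7)
river: ρ → (-7,46,37)
ρ-cycle length = 8 (tail of 1 descent step not counted)

8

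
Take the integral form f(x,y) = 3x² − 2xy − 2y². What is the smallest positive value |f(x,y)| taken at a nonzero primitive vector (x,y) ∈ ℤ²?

descent: ρ → (-2,2,3)  [lands on river]
river: ρ → (3,4,-1)
river: ρ → (-1,4,3)
river: ρ → (3,2,-2)
closes: descent 1, river 4
min |a| on river = 1

1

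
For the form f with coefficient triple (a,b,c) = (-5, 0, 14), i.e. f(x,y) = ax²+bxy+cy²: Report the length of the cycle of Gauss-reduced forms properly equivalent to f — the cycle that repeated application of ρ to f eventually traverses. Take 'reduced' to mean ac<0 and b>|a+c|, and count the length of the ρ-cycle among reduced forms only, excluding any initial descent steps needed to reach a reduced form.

D = 280, ⌊√D⌋ = 16
descent: ρ → (14,0,-5)
descent: ρ → (-5,10,9)  [lands on river]
river: ρ → (9,8,-6)
river: ρ → (-6,16,1)
river: ρ → (1,16,-6)
river: ρ → (-6,8,9)
river: ρ → (9,10,-5)
ρ-cycle length = 6 (tail of 2 descent steps not counted)

6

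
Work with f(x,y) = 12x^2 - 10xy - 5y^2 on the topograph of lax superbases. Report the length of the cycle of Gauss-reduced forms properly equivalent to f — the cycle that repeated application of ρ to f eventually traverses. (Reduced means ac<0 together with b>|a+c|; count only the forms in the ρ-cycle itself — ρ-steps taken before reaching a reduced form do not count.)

D = 340, ⌊√D⌋ = 18
descent: ρ → (-5,10,12)  [lands on river]
river: ρ → (12,14,-3)
river: ρ → (-3,16,7)
river: ρ → (7,12,-7)
river: ρ → (-7,16,3)
river: ρ → (3,14,-12)
river: ρ → (-12,10,5)
river: ρ → (5,10,-12)
river: ρ → (-12,14,3)
river: ρ → (3,16,-7)
river: ρ → (-7,12,7)
river: ρ → (7,16,-3)
river: ρ → (-3,14,12)
river: ρ → (12,10,-5)
ρ-cycle length = 14 (tail of 1 descent step not counted)

14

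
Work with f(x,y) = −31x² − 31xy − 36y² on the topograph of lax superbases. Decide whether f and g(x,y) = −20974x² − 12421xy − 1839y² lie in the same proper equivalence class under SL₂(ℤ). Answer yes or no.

D₁ = -3503, D₂ = -3503
f is negative-definite; reduce −f:
−f: reduced (well bottom): (31,31,36) with a≤c, −a<b≤a
flip sign back: reduced form of f is (-31,-31,-36)
g is negative-definite; reduce −g:
−g: flip: (20974,12421,1839)→(1839,-12421,20974)
−g: translate: b→-1387 (≡-12421 mod 3678), so (1839,-12421,20974)→(1839,-1387,262)
−g: flip: (1839,-1387,262)→(262,1387,1839)
−g: translate: b→-185 (≡1387 mod 524), so (262,1387,1839)→(262,-185,36)
−g: flip: (262,-185,36)→(36,185,262)
−g: translate: b→-31 (≡185 mod 72), so (36,185,262)→(36,-31,31)
−g: flip: (36,-31,31)→(31,31,36)
−g: reduced (well bottom): (31,31,36) with a≤c, −a<b≤a
flip sign back: reduced form of g is (-31,-31,-36)
reduced forms (-31, -31, -36) vs (-31, -31, -36) ⇒ equivalent

yes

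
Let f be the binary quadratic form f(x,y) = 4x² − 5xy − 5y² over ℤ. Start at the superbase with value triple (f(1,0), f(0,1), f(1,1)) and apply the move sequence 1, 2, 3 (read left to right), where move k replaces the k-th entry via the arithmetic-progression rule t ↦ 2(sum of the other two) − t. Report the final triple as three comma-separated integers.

start (4,-5,-6) = (f(1,0),f(0,1),f(1,1))
replace slot 1: 2·((-5)+(-6)) − 4 = -26 → (-26,-5,-6)
replace slot 2: 2·((-26)+(-6)) − (-5) = -59 → (-26,-59,-6)
replace slot 3: 2·((-26)+(-59)) − (-6) = -164 → (-26,-59,-164)

-26,-59,-164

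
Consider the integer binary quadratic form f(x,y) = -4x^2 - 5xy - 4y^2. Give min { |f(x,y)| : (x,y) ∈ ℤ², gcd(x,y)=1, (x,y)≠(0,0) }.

translate: b→-3 (≡5 mod 8), so (4,5,4)→(4,-3,3)
flip: (4,-3,3)→(3,3,4)
reduced (well bottom): (3,3,4) with a≤c, −a<b≤a
well minimum |f| = |-3| = 3 (negative-definite)

3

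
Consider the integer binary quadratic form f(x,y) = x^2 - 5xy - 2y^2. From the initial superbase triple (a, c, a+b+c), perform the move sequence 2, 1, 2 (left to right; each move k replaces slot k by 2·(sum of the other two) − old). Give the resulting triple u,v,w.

start (1,-2,-6) = (f(1,0),f(0,1),f(1,1))
replace slot 2: 2·(1+(-6)) − (-2) = -8 → (1,-8,-6)
replace slot 1: 2·((-8)+(-6)) − 1 = -29 → (-29,-8,-6)
replace slot 2: 2·((-29)+(-6)) − (-8) = -62 → (-29,-62,-6)

-29,-62,-6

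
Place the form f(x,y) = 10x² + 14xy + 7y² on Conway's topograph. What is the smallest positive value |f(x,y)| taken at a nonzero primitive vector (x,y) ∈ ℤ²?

translate: b→-6 (≡14 mod 20), so (10,14,7)→(10,-6,3)
flip: (10,-6,3)→(3,6,10)
translate: b→0 (≡6 mod 6), so (3,6,10)→(3,0,7)
reduced (well bottom): (3,0,7) with a≤c, −a<b≤a
well minimum = a = 3

3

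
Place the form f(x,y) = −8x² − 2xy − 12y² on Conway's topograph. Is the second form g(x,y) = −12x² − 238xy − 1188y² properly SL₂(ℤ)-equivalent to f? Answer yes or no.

D₁ = -380, D₂ = -380
f is negative-definite; reduce −f:
−f: reduced (well bottom): (8,2,12) with a≤c, −a<b≤a
flip sign back: reduced form of f is (-8,-2,-12)
g is negative-definite; reduce −g:
−g: translate: b→-2 (≡238 mod 24), so (12,238,1188)→(12,-2,8)
−g: flip: (12,-2,8)→(8,2,12)
−g: reduced (well bottom): (8,2,12) with a≤c, −a<b≤a
flip sign back: reduced form of g is (-8,-2,-12)
reduced forms (-8, -2, -12) vs (-8, -2, -12) ⇒ equivalent

yes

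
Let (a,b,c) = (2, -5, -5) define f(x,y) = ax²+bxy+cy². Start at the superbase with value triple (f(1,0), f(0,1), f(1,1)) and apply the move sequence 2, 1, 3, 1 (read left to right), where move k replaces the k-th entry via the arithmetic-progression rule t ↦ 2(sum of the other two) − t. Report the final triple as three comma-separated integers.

start (2,-5,-8) = (f(1,0),f(0,1),f(1,1))
replace slot 2: 2·(2+(-8)) − (-5) = -7 → (2,-7,-8)
replace slot 1: 2·((-7)+(-8)) − 2 = -32 → (-32,-7,-8)
replace slot 3: 2·((-32)+(-7)) − (-8) = -70 → (-32,-7,-70)
replace slot 1: 2·((-7)+(-70)) − (-32) = -122 → (-122,-7,-70)

-122,-7,-70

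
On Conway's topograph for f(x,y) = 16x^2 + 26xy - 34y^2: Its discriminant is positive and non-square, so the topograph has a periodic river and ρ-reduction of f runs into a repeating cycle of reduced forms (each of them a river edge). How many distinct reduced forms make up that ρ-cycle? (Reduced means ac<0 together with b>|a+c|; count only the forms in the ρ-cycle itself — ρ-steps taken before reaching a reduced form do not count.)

D = 2852, ⌊√D⌋ = 53
river: ρ → (-34,42,8)
river: ρ → (8,38,-44)
river: ρ → (-44,50,2)
river: ρ → (2,50,-44)
river: ρ → (-44,38,8)
river: ρ → (8,42,-34)
river: ρ → (-34,26,16)
river: ρ → (16,38,-22)
river: ρ → (-22,50,4)
river: ρ → (4,46,-46)
river: ρ → (-46,46,4)
river: ρ → (4,50,-22)
river: ρ → (-22,38,16)
river: ρ → (16,26,-34)
ρ-cycle length = 14 (tail of 0 descent steps not counted)

14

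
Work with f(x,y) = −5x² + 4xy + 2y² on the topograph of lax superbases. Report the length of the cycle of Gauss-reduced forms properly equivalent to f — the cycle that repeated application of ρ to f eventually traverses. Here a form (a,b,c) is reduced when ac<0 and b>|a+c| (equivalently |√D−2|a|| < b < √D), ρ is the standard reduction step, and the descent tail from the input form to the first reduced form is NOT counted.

D = 56, ⌊√D⌋ = 7
river: ρ → (2,4,-5)
river: ρ → (-5,6,1)
river: ρ → (1,6,-5)
river: ρ → (-5,4,2)
ρ-cycle length = 4 (tail of 0 descent steps not counted)

4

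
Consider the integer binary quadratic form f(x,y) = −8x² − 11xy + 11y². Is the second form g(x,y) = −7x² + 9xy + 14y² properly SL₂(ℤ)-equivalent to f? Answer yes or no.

D₁ = 473, D₂ = 473
river cycle of f (length 4): (11, 11, -8), (-8, 21, 1), (1, 21, -8), (-8, 11, 11)
river cycle of g (length 4): (14, 19, -2), (-2, 21, 4), (4, 19, -7), (-7, 9, 14)
cycles differ ⇒ inequivalent

no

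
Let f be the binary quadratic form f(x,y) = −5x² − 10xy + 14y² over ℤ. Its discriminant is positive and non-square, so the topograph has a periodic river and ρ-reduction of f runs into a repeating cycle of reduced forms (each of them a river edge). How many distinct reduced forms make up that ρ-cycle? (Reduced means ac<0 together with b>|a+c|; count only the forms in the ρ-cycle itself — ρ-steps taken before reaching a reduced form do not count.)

D = 380, ⌊√D⌋ = 19
descent: ρ → (14,10,-5)  [lands on river]
river: ρ → (-5,10,14)
river: ρ → (14,18,-1)
river: ρ → (-1,18,14)
ρ-cycle length = 4 (tail of 1 descent step not counted)

4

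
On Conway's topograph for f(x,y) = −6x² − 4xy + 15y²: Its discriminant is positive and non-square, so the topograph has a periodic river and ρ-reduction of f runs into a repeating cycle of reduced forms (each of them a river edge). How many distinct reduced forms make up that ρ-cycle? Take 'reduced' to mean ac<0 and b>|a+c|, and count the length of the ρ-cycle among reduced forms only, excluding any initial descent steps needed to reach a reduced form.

D = 376, ⌊√D⌋ = 19
descent: ρ → (15,4,-6)
descent: ρ → (-6,8,13)  [lands on river]
river: ρ → (13,18,-1)
river: ρ → (-1,18,13)
river: ρ → (13,8,-6)
river: ρ → (-6,16,5)
river: ρ → (5,14,-9)
river: ρ → (-9,4,10)
river: ρ → (10,16,-3)
river: ρ → (-3,14,15)
river: ρ → (15,16,-2)
river: ρ → (-2,16,15)
river: ρ → (15,14,-3)
river: ρ → (-3,16,10)
river: ρ → (10,4,-9)
river: ρ → (-9,14,5)
river: ρ → (5,16,-6)
ρ-cycle length = 16 (tail of 2 descent steps not counted)

16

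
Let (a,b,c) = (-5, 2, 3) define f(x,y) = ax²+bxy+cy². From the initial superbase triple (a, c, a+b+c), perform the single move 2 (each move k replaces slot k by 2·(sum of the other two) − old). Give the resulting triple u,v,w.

start (-5,3,0) = (f(1,0),f(0,1),f(1,1))
replace slot 2: 2·((-5)+0) − 3 = -13 → (-5,-13,0)

-5,-13,0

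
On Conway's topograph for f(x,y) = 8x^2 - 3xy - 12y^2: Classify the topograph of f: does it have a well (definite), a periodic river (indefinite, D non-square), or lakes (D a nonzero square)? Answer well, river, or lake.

D = b²−4ac = (-3)² − 4·8·(-12) = 393
D > 0 non-square ⇒ indefinite ⇒ periodic river

river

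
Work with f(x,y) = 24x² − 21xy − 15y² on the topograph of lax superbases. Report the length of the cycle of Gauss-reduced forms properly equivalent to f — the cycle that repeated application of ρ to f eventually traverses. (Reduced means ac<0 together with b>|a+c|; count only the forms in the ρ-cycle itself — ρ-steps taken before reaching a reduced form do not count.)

D = 1881, ⌊√D⌋ = 43
descent: ρ → (-15,21,24)  [lands on river]
river: ρ → (24,27,-12)
river: ρ → (-12,21,30)
river: ρ → (30,39,-3)
river: ρ → (-3,39,30)
river: ρ → (30,21,-12)
river: ρ → (-12,27,24)
river: ρ → (24,21,-15)
river: ρ → (-15,39,6)
river: ρ → (6,33,-33)
river: ρ → (-33,33,6)
river: ρ → (6,39,-15)
ρ-cycle length = 12 (tail of 1 descent step not counted)

12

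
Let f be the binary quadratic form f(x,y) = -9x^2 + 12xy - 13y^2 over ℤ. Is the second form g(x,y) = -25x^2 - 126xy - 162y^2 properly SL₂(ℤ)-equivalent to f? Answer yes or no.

D₁ = -324, D₂ = -324
f is negative-definite; reduce −f:
−f: translate: b→6 (≡-12 mod 18), so (9,-12,13)→(9,6,10)
−f: reduced (well bottom): (9,6,10) with a≤c, −a<b≤a
flip sign back: reduced form of f is (-9,-6,-10)
g is negative-definite; reduce −g:
−g: translate: b→-24 (≡126 mod 50), so (25,126,162)→(25,-24,9)
−g: flip: (25,-24,9)→(9,24,25)
−g: translate: b→6 (≡24 mod 18), so (9,24,25)→(9,6,10)
−g: reduced (well bottom): (9,6,10) with a≤c, −a<b≤a
flip sign back: reduced form of g is (-9,-6,-10)
reduced forms (-9, -6, -10) vs (-9, -6, -10) ⇒ equivalent

yes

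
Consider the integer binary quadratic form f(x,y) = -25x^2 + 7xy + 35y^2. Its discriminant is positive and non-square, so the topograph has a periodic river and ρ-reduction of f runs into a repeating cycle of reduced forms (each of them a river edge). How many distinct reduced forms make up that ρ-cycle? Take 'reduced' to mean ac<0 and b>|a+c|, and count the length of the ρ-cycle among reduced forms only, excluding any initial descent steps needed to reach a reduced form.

D = 3549, ⌊√D⌋ = 59
descent: ρ → (35,-7,-25)
descent: ρ → (-25,57,3)  [lands on river]
river: ρ → (3,57,-25)
river: ρ → (-25,43,17)
river: ρ → (17,59,-1)
river: ρ → (-1,59,17)
river: ρ → (17,43,-25)
ρ-cycle length = 6 (tail of 2 descent steps not counted)

6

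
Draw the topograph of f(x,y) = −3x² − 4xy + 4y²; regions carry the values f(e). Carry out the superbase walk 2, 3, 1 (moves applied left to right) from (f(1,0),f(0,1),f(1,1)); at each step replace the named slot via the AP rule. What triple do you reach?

start (-3,4,-3) = (f(1,0),f(0,1),f(1,1))
replace slot 2: 2·((-3)+(-3)) − 4 = -16 → (-3,-16,-3)
replace slot 3: 2·((-3)+(-16)) − (-3) = -35 → (-3,-16,-35)
replace slot 1: 2·((-16)+(-35)) − (-3) = -99 → (-99,-16,-35)

-99,-16,-35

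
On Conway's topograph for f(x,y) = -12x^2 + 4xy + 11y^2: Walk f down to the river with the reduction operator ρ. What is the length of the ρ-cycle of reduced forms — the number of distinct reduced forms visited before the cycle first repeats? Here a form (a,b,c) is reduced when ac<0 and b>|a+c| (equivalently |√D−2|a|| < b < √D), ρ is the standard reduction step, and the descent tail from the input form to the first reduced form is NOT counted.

D = 544, ⌊√D⌋ = 23
river: ρ → (11,18,-5)
river: ρ → (-5,22,3)
river: ρ → (3,20,-12)
river: ρ → (-12,4,11)
ρ-cycle length = 4 (tail of 0 descent steps not counted)

4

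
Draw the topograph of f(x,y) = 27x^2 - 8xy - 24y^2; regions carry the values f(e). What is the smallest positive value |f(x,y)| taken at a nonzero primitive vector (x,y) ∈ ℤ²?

descent: ρ → (-24,8,27)  [lands on river]
river: ρ → (27,46,-5)
river: ρ → (-5,44,36)
river: ρ → (36,28,-13)
river: ρ → (-13,50,3)
river: ρ → (3,46,-45)
river: ρ → (-45,44,4)
river: ρ → (4,44,-45)
river: ρ → (-45,46,3)
river: ρ → (3,50,-13)
river: ρ → (-13,28,36)
river: ρ → (36,44,-5)
river: ρ → (-5,46,27)
river: ρ → (27,8,-24)
river: ρ → (-24,40,11)
river: ρ → (11,48,-8)
river: ρ → (-8,48,11)
river: ρ → (11,40,-24)
closes: descent 1, river 18
min |a| on river = 3

3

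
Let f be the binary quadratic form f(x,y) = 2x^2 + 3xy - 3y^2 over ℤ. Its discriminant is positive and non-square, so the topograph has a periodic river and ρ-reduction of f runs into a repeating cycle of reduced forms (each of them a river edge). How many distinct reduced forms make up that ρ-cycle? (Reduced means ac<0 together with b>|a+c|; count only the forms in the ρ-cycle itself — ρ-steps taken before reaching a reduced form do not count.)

D = 33, ⌊√D⌋ = 5
river: ρ → (-3,3,2)
river: ρ → (2,5,-1)
river: ρ → (-1,5,2)
river: ρ → (2,3,-3)
ρ-cycle length = 4 (tail of 0 descent steps not counted)

4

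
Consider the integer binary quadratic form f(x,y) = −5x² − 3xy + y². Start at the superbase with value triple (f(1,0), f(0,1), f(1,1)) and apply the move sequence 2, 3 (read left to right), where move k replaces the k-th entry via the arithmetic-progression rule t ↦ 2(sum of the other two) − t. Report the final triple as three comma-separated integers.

start (-5,1,-7) = (f(1,0),f(0,1),f(1,1))
replace slot 2: 2·((-5)+(-7)) − 1 = -25 → (-5,-25,-7)
replace slot 3: 2·((-5)+(-25)) − (-7) = -53 → (-5,-25,-53)

-5,-25,-53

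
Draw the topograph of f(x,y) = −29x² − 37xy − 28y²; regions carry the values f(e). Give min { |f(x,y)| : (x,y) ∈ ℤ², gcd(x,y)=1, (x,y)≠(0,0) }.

translate: b→-21 (≡37 mod 58), so (29,37,28)→(29,-21,20)
flip: (29,-21,20)→(20,21,29)
translate: b→-19 (≡21 mod 40), so (20,21,29)→(20,-19,28)
reduced (well bottom): (20,-19,28) with a≤c, −a<b≤a
well minimum |f| = |-20| = 20 (negative-definite)

20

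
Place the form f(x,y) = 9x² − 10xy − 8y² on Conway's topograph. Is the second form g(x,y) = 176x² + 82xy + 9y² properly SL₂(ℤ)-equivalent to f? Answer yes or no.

D₁ = 388, D₂ = 388
river cycle of f (length 22): (-8, 10, 9), (9, 8, -9), (-9, 10, 8), (8, 6, -11), (-11, 16, 3), (3, 14, -16), (-16, 18, 1), (1, 18, -16), (-16, 14, 3), (3, 16, -11), … (12 more)
river cycle of g (length 22): (9, 8, -9), (-9, 10, 8), (8, 6, -11), (-11, 16, 3), (3, 14, -16), (-16, 18, 1), (1, 18, -16), (-16, 14, 3), (3, 16, -11), (-11, 6, 8), … (12 more)
cycles coincide ⇒ equivalent

yes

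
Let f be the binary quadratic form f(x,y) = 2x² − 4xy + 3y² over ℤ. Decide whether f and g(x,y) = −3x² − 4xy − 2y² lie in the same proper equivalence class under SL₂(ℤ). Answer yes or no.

D₁ = -8, D₂ = -8
f: translate: b→0 (≡-4 mod 4), so (2,-4,3)→(2,0,1)
f: flip: (2,0,1)→(1,0,2)
f: reduced (well bottom): (1,0,2) with a≤c, −a<b≤a
g is negative-definite; reduce −g:
−g: translate: b→-2 (≡4 mod 6), so (3,4,2)→(3,-2,1)
−g: flip: (3,-2,1)→(1,2,3)
−g: translate: b→0 (≡2 mod 2), so (1,2,3)→(1,0,2)
−g: reduced (well bottom): (1,0,2) with a≤c, −a<b≤a
flip sign back: reduced form of g is (-1,0,-2)
reduced forms (1, 0, 2) vs (-1, 0, -2) ⇒ inequivalent

no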